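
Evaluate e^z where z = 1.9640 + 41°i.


e^1.9640 = 7.12778
cos(41°) = 0.75471
sin(41°) = 0.656059
Real = 7.12778*0.75471 = 5.3794
Imag = 7.12778*0.656059 = 4.6762

5.3794 + 4.6762i


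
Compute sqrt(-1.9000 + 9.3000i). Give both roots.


|z| = sqrt(3.61+86.49) = 9.4921
sqrt((|z|+a)/2) = sqrt((9.4921+(-1.9))/2) = sqrt(3.7961) = 1.9483
sqrt((|z|-a)/2) = sqrt((9.4921-(-1.9))/2) = sqrt(5.6961) = 2.3866

±(1.9483 + 2.3866i) i.e. 1.9483 + 2.3866i and -1.9483 - 2.3866i


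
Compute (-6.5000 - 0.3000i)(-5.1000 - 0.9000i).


Real = -6.5*(-5.1) - (-0.3)*(-0.9) = 33.15 - 0.27 = 32.88
Imag = -6.5*(-0.9) - (5.1)*(-0.3) = 5.85 + 1.53 = 7.38

32.8800 + 7.3800i


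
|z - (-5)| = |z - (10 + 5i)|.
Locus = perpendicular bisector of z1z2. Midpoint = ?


Equal distances means the locus is the perpendicular bisector of z1 and z2.
Midpoint = ((-5+10)/2, (0+5)/2) = (2.5000, 2.5000)

Perpendicular bisector through (2.5000, 2.5000)


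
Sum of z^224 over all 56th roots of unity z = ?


The roots are w_k = w^k with w = e^(2*pi*i/56), and (w^k)^224 = (w^224)^k.
So S = 1 + u + u^2 + ... + u^(55) with u = w^224.
224 = 4*56 + 0, so 224 is a multiple of 56 and u = (w^56)^4 = 1.
Every one of the 56 terms equals 1: S = 56

S = 56


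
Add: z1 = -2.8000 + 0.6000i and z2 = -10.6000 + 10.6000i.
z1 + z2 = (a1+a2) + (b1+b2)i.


Real: -2.8 - 10.6 = -13.4
Imag: 0.6 + 10.6 = 11.2

-13.4000 + 11.2000i


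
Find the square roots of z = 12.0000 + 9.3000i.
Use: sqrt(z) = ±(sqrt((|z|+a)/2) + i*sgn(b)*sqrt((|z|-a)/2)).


|z| = sqrt(144+86.49) = 15.1819
sqrt((|z|+a)/2) = sqrt((15.1819+12)/2) = sqrt(13.5909) = 3.6866
sqrt((|z|-a)/2) = sqrt((15.1819-12)/2) = sqrt(1.5909) = 1.2613

±(3.6866 + 1.2613i) i.e. 3.6866 + 1.2613i and -3.6866 - 1.2613i


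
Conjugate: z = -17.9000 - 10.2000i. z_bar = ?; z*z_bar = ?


z_bar = -17.9000 + 10.2000i
z*z_bar = (-17.9)^2 + (-10.2)^2 = 320.41 + 104.04 = 424.45

z_bar = -17.9000 + 10.2000i, z*z_bar = 424.45


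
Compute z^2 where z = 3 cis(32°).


r^2 = 3^2 = 9
n*theta = 2*32° = 64° = 64° (mod 360)
a = 9*cos(64°) = 3.9453
b = 9*sin(64°) = 8.0891

9 cis(64°) = 3.9453 + 8.0891i


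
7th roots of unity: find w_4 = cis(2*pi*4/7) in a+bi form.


Angle = 360*4/7 = 205.7143°
a = cos(205.7143°) = -0.9010
b = sin(205.7143°) = -0.4339

-0.9010 - 0.4339i


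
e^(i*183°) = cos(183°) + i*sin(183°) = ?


cos(183°) = -0.9986
sin(183°) = -0.0523

e^(i*183°) = -0.9986 - 0.0523i


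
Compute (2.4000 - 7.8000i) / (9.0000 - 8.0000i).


Conjugate of z2 = 9.0000 + 8.0000i
Numerator: (2.4000 - 7.8000i)(9.0000 + 8.0000i) = 84.0000 - 51.0000i
Denominator: 9^2 + (-8)^2 = 145
Result = (84.0000 - 51.0000i)/145

0.5793 - 0.3517i


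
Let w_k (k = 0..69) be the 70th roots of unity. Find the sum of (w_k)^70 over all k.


The roots are w_k = w^k with w = e^(2*pi*i/70), and (w^k)^70 = (w^70)^k.
So S = 1 + u + u^2 + ... + u^(69) with u = w^70.
70 = 1*70 + 0, so 70 is a multiple of 70 and u = (w^70)^1 = 1.
Every one of the 70 terms equals 1: S = 70

S = 70


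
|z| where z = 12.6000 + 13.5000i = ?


|z| = sqrt(12.6^2 + 13.5^2) = sqrt(158.76 + 182.25) = sqrt(341.01) = 18.4665

|z| = 18.4665


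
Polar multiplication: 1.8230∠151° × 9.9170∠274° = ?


r = 1.8230 * 9.9170 = 18.0787
theta = 151° + 274° = 425° = 65° (mod 360)

18.0787 cis(65°)


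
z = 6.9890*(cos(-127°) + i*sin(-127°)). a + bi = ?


a = 6.9890*cos(-127°) = 6.9890*(-0.60182) = -4.2061
b = 6.9890*sin(-127°) = 6.9890*(-0.79864) = -5.5817

-4.2061 - 5.5817i


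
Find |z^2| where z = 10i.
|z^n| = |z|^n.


|z| = sqrt(0+100) = sqrt(100) = 10
|z^2| = |z|^2 = 10^2 = 100

|z^2| = 100


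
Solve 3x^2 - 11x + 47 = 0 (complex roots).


disc = (-11)^2 - 4*3*47 = 121 - 564 = -443
sqrt(|disc|) = sqrt(443) = 21.0476
Real part = 11/(2*3) = 1.8333
Imag part = 21.0476/(2*3) = 3.5079

1.8333 ± 3.5079i


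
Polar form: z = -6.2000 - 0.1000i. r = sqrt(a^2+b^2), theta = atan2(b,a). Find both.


r = sqrt(38.44+0.01) = sqrt(38.45) = 6.2008
theta = atan2(-0.1, -6.2) = -179.0760 degrees

r = 6.2008, theta = -179.0760 degrees


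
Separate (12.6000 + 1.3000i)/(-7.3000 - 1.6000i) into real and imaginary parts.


Multiply by conjugate: (12.6000 + 1.3000i)(-7.3000 + 1.6000i) / ((-7.3)^2 + (-1.6)^2)
Numerator real = 12.6*(-7.3) + 1.3*(-1.6) = -94.06
Numerator imag = 1.3*(-7.3) - 12.6*(-1.6) = 10.67
Denominator = 55.85
Re(z) = -94.06/55.85 = -1.6842
Im(z) = 10.67/55.85 = 0.1910

Re(z) = -1.6842, Im(z) = 0.1910


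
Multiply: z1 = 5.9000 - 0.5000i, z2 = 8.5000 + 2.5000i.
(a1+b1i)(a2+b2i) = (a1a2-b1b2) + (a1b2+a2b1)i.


Real = 5.9*8.5 - (-0.5)*2.5 = 50.15 - (-1.25) = 51.4
Imag = 5.9*2.5 + 8.5*(-0.5) = 14.75 - (4.25) = 10.5

51.4000 + 10.5000i


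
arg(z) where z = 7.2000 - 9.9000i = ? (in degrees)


Re = 7.2, Im = -9.9
arg = atan2(-9.9, 7.2) = -53.9726 degrees

arg(z) = -53.9726 degrees


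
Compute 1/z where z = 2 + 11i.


|z|^2 = 4+121 = 125
1/z = (2 - 11i)/125

1/z = 0.0160 - 0.0880i


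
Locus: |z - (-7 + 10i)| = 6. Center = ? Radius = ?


|z - z0| = r is a circle with center z0 and radius r.
Center = (-7, 10), radius = 6

Circle with center (-7, 10) and radius 6


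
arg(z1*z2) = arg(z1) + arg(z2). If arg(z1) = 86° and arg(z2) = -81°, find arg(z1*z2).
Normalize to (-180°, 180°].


arg(z1*z2) = 86° - 81° = 5°
Normalized to (-180°, 180°]: 5°

5°


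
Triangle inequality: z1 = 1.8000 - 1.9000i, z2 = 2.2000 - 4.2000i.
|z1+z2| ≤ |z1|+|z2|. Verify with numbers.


|z1| = sqrt(1.8^2 + (-1.9)^2) = sqrt(6.85) = 2.6173
|z2| = sqrt(2.2^2 + (-4.2)^2) = sqrt(22.48) = 4.7413
z1+z2 = 4.0000 - 6.1000i
|z1+z2| = sqrt(53.21) = 7.2945
|z1|+|z2| = 2.6173 + 4.7413 = 7.3586

|z1+z2| = 7.2945 ≤ |z1|+|z2| = 7.3586 (verified)


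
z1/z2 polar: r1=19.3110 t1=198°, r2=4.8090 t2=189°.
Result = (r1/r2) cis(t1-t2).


r = 19.3110 / 4.8090 = 4.0156
theta = 198° - 189° = 9° = 9° (mod 360)

4.0156 cis(9°)


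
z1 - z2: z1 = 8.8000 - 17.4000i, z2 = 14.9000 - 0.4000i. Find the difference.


Real: 8.8 - 14.9 = -6.1
Imag: -17.4 + 0.4 = -17

-6.1000 - 17.0000i


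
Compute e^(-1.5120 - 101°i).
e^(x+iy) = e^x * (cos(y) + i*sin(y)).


e^-1.5120 = 0.2205
cos(-101°) = -0.1908
sin(-101°) = -0.9816
Real = 0.2205*(-0.1908) = -0.0421
Imag = 0.2205*(-0.9816) = -0.2164

-0.0421 - 0.2164i


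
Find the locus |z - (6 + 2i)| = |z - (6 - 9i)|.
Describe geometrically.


Equal distances means the locus is the perpendicular bisector of z1 and z2.
Midpoint = ((6+6)/2, (2+(-9))/2) = (6.0000, -3.5000)

Perpendicular bisector through (6.0000, -3.5000)


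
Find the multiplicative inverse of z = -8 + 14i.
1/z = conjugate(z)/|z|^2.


|z|^2 = 64+196 = 260
1/z = (-8 - 14i)/260

1/z = -0.0308 - 0.0538i


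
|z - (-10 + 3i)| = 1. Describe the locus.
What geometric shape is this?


|z - z0| = r is a circle with center z0 and radius r.
Center = (-10, 3), radius = 1

Circle with center (-10, 3) and radius 1


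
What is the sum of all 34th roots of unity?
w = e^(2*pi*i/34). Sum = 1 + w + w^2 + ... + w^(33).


The sum of all 34th roots of unity is 0.
Geometric series: (1 - w^34)/(1 - w) = (1-1)/(1-w) = 0 since w^34 = 1, w ≠ 1.
Alternatively: coefficient of z^33 in z^34 - 1 is 0.

0


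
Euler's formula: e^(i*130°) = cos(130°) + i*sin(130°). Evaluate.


cos(130°) = -0.6428
sin(130°) = 0.7660

e^(i*130°) = -0.6428 + 0.7660i


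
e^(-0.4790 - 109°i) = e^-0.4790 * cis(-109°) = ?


e^-0.4790 = 0.6194
cos(-109°) = -0.3256
sin(-109°) = -0.94552
Real = 0.6194*(-0.3256) = -0.2017
Imag = 0.6194*(-0.94552) = -0.5857

-0.2017 - 0.5857i


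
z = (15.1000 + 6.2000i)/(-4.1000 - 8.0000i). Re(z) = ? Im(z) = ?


Multiply by conjugate: (15.1000 + 6.2000i)(-4.1000 + 8.0000i) / ((-4.1)^2 + (-8)^2)
Numerator real = 15.1*(-4.1) + 6.2*(-8) = -111.51
Numerator imag = 6.2*(-4.1) - 15.1*(-8) = 95.38
Denominator = 80.81
Re(z) = -111.51/80.81 = -1.3799
Im(z) = 95.38/80.81 = 1.1803

Re(z) = -1.3799, Im(z) = 1.1803


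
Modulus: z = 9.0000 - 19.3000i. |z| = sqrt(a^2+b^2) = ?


|z| = sqrt(9^2 + (-19.3)^2) = sqrt(81 + 372.49) = sqrt(453.49) = 21.2953

|z| = 21.2953


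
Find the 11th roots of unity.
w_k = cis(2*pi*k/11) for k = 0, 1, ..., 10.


The 11th roots of unity are cis(360k/11°) for k=0..10
Angle step = 360/11 = 32.7273°
Primitive root: cis(32.7273°)
Primitive root = 0.8413 + 0.5406i

11 roots at angles: 0°, 32.7273°, 65.4545°, 98.1818°, 130.9091°, 163.6364°, 196.3636°, 229.0909°, 261.8182°, 294.5455°, 327.2727°


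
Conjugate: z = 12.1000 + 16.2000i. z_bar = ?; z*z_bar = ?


z_bar = 12.1000 - 16.2000i
z*z_bar = 12.1^2 + 16.2^2 = 146.41 + 262.44 = 408.85

z_bar = 12.1000 - 16.2000i, z*z_bar = 408.85


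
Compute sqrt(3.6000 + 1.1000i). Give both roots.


|z| = sqrt(12.96+1.21) = 3.7643
sqrt((|z|+a)/2) = sqrt((3.7643+3.6)/2) = sqrt(3.6822) = 1.9189
sqrt((|z|-a)/2) = sqrt((3.7643-3.6)/2) = sqrt(0.0822) = 0.2866

±(1.9189 + 0.2866i) i.e. 1.9189 + 0.2866i and -1.9189 - 0.2866i


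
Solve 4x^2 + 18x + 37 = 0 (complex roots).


disc = 18^2 - 4*4*37 = 324 - 592 = -268
sqrt(|disc|) = sqrt(268) = 16.3707
Real part = -18/(2*4) = -2.2500
Imag part = 16.3707/(2*4) = 2.0463

-2.2500 ± 2.0463i


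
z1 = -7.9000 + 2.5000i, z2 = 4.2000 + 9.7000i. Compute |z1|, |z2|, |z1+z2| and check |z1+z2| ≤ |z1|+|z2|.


|z1| = sqrt((-7.9)^2 + 2.5^2) = sqrt(68.66) = 8.2861
|z2| = sqrt(4.2^2 + 9.7^2) = sqrt(111.73) = 10.5702
z1+z2 = -3.7000 + 12.2000i
|z1+z2| = sqrt(162.53) = 12.7487
|z1|+|z2| = 8.2861 + 10.5702 = 18.8563

|z1+z2| = 12.7487 ≤ |z1|+|z2| = 18.8563 (verified)


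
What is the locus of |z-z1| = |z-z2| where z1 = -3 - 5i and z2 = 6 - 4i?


Equal distances means the locus is the perpendicular bisector of z1 and z2.
Midpoint = ((-3+6)/2, (-5+(-4))/2) = (1.5000, -4.5000)

Perpendicular bisector through (1.5000, -4.5000)


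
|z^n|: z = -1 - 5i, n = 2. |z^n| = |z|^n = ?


|z| = sqrt(1+25) = sqrt(26) = 5.0990
|z^2| = |z|^2 = (sqrt(26))^2 = 26

|z^2| = 26


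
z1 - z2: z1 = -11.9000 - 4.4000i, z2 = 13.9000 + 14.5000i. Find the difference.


Real: -11.9 - 13.9 = -25.8
Imag: -4.4 - 14.5 = -18.9

-25.8000 - 18.9000i


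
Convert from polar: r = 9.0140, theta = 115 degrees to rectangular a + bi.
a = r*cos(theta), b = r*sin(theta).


a = 9.0140*cos(115°) = 9.0140*(-0.42262) = -3.8095
b = 9.0140*sin(115°) = 9.0140*0.90631 = 8.1695

-3.8095 + 8.1695i


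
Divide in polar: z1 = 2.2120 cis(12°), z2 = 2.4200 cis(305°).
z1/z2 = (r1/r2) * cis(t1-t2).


r = 2.2120 / 2.4200 = 0.9140
theta = 12° - 305° = -293° = 67° (mod 360)

0.9140 cis(67°)


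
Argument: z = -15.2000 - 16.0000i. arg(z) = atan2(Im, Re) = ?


Re = -15.2, Im = -16
arg = atan2(-16, -15.2) = -133.5312 degrees

arg(z) = -133.5312 degrees


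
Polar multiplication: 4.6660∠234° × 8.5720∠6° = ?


r = 4.6660 * 8.5720 = 39.9970
theta = 234° + 6° = 240° = 240° (mod 360)

39.9970 cis(240°)


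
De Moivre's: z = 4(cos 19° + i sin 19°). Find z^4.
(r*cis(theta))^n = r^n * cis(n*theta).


r^4 = 4^4 = 256
n*theta = 4*19° = 76° = 76° (mod 360)
a = 256*cos(76°) = 61.9320
b = 256*sin(76°) = 248.3957

256 cis(76°) = 61.9320 + 248.3957i


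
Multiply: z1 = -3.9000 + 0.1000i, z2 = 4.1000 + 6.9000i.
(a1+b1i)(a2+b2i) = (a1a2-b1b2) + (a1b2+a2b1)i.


Real = -3.9*4.1 - 0.1*6.9 = -15.99 - 0.69 = -16.68
Imag = -3.9*6.9 + 4.1*0.1 = -26.91 + 0.41 = -26.5

-16.6800 - 26.5000i


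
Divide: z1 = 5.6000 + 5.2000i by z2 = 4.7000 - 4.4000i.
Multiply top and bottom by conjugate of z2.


Conjugate of z2 = 4.7000 + 4.4000i
Numerator: (5.6000 + 5.2000i)(4.7000 + 4.4000i) = 3.4400 + 49.0800i
Denominator: 4.7^2 + (-4.4)^2 = 41.45
Result = (3.4400 + 49.0800i)/41.45

0.0830 + 1.1841i


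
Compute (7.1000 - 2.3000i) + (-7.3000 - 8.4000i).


Real: 7.1 - 7.3 = -0.2
Imag: -2.3 - 8.4 = -10.7

-0.2000 - 10.7000i


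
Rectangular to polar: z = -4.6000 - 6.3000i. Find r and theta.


r = sqrt(21.16+39.69) = sqrt(60.85) = 7.8006
theta = atan2(-6.3, -4.6) = -126.1354 degrees

r = 7.8006, theta = -126.1354 degrees


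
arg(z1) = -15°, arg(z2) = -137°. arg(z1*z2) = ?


arg(z1*z2) = -15° - 137° = -152°
Normalized to (-180°, 180°]: -152°

-152°


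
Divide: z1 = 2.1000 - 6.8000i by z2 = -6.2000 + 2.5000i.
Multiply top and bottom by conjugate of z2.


Conjugate of z2 = -6.2000 - 2.5000i
Numerator: (2.1000 - 6.8000i)(-6.2000 - 2.5000i) = -30.0200 + 36.9100i
Denominator: (-6.2)^2 + 2.5^2 = 44.69
Result = (-30.0200 + 36.9100i)/44.69

-0.6717 + 0.8259i


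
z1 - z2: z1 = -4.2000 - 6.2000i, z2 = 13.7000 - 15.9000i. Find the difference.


Real: -4.2 - 13.7 = -17.9
Imag: -6.2 + 15.9 = 9.7

-17.9000 + 9.7000i


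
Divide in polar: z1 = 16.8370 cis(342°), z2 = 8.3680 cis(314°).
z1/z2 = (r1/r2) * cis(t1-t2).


r = 16.8370 / 8.3680 = 2.0121
theta = 342° - 314° = 28° = 28° (mod 360)

2.0121 cis(28°)


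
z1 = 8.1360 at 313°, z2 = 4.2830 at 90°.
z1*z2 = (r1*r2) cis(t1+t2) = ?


r = 8.1360 * 4.2830 = 34.8465
theta = 313° + 90° = 403° = 43° (mod 360)

34.8465 cis(43°)


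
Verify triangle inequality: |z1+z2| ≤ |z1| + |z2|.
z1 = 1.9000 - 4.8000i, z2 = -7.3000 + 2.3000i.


|z1| = sqrt(1.9^2 + (-4.8)^2) = sqrt(26.65) = 5.1624
|z2| = sqrt((-7.3)^2 + 2.3^2) = sqrt(58.58) = 7.6538
z1+z2 = -5.4000 - 2.5000i
|z1+z2| = sqrt(35.41) = 5.9506
|z1|+|z2| = 5.1624 + 7.6538 = 12.8162

|z1+z2| = 5.9506 ≤ |z1|+|z2| = 12.8162 (verified)


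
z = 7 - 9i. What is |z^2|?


|z| = sqrt(49+81) = sqrt(130) = 11.4018
|z^2| = |z|^2 = (sqrt(130))^2 = 130

|z^2| = 130


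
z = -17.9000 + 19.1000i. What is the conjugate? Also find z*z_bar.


z_bar = -17.9000 - 19.1000i
z*z_bar = (-17.9)^2 + 19.1^2 = 320.41 + 364.81 = 685.22

z_bar = -17.9000 - 19.1000i, z*z_bar = 685.22


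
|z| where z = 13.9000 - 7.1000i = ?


|z| = sqrt(13.9^2 + (-7.1)^2) = sqrt(193.21 + 50.41) = sqrt(243.62) = 15.6083

|z| = 15.6083


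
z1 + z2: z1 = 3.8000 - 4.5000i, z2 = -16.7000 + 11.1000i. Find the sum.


Real: 3.8 - 16.7 = -12.9
Imag: -4.5 + 11.1 = 6.6

-12.9000 + 6.6000i


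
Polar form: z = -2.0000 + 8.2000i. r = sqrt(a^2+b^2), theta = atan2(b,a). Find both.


r = sqrt(4+67.24) = sqrt(71.24) = 8.4404
theta = atan2(8.2, -2) = 103.7070 degrees

r = 8.4404, theta = 103.7070 degrees


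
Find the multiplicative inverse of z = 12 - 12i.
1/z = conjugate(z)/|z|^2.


|z|^2 = 144+144 = 288
1/z = (12 + 12i)/288

1/z = 0.0417 + 0.0417i


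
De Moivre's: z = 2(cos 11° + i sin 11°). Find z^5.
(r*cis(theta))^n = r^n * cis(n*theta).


r^5 = 2^5 = 32
n*theta = 5*11° = 55° = 55° (mod 360)
a = 32*cos(55°) = 18.3544
b = 32*sin(55°) = 26.2129

32 cis(55°) = 18.3544 + 26.2129i


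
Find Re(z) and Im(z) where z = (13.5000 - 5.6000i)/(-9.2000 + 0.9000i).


Multiply by conjugate: (13.5000 - 5.6000i)(-9.2000 - 0.9000i) / ((-9.2)^2 + 0.9^2)
Numerator real = 13.5*(-9.2) - (5.6)*0.9 = -129.24
Numerator imag = -5.6*(-9.2) - 13.5*0.9 = 39.37
Denominator = 85.45
Re(z) = -129.24/85.45 = -1.5125
Im(z) = 39.37/85.45 = 0.4607

Re(z) = -1.5125, Im(z) = 0.4607


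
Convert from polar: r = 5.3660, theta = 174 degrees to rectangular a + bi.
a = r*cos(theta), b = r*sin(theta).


a = 5.3660*cos(174°) = 5.3660*(-0.99452) = -5.3366
b = 5.3660*sin(174°) = 5.3660*0.10453 = 0.5609

-5.3366 + 0.5609i


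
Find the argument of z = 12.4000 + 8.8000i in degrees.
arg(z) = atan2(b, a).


Re = 12.4, Im = 8.8
arg = atan2(8.8, 12.4) = 35.3625 degrees

arg(z) = 35.3625 degrees


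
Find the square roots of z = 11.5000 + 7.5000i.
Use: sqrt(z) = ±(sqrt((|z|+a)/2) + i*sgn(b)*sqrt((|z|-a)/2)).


|z| = sqrt(132.25+56.25) = 13.7295
sqrt((|z|+a)/2) = sqrt((13.7295+11.5)/2) = sqrt(12.6148) = 3.5517
sqrt((|z|-a)/2) = sqrt((13.7295-11.5)/2) = sqrt(1.1148) = 1.0558

±(3.5517 + 1.0558i) i.e. 3.5517 + 1.0558i and -3.5517 - 1.0558i


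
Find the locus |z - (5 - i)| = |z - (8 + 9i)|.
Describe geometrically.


Equal distances means the locus is the perpendicular bisector of z1 and z2.
Midpoint = ((5+8)/2, (-1+9)/2) = (6.5000, 4.0000)

Perpendicular bisector through (6.5000, 4.0000)


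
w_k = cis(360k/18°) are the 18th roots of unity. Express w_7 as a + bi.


Angle = 360*7/18 = 140°
a = cos(140°) = -0.7660
b = sin(140°) = 0.6428

-0.7660 + 0.6428i


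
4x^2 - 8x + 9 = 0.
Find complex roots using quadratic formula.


disc = (-8)^2 - 4*4*9 = 64 - 144 = -80
sqrt(|disc|) = sqrt(80) = 8.9443
Real part = 8/(2*4) = 1.0000
Imag part = 8.9443/(2*4) = 1.1180

1.0000 ± 1.1180i


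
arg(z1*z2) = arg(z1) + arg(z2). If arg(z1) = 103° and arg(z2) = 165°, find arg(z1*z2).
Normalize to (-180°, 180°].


arg(z1*z2) = 103° + 165° = 268°
Normalized to (-180°, 180°]: -92°

-92°


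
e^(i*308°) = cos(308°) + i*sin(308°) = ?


cos(308°) = 0.6157
sin(308°) = -0.7880

e^(i*308°) = 0.6157 - 0.7880i


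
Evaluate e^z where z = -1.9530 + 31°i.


e^-1.9530 = 0.14185
cos(31°) = 0.8572
sin(31°) = 0.515
Real = 0.14185*0.8572 = 0.1216
Imag = 0.14185*0.515 = 0.0731

0.1216 + 0.0731i


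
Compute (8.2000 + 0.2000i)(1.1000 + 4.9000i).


Real = 8.2*1.1 - 0.2*4.9 = 9.02 - 0.98 = 8.04
Imag = 8.2*4.9 + 1.1*0.2 = 40.18 + 0.22 = 40.4

8.0400 + 40.4000i


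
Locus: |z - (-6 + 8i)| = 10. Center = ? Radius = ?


|z - z0| = r is a circle with center z0 and radius r.
Center = (-6, 8), radius = 10

Circle with center (-6, 8) and radius 10


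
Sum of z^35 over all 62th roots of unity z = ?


The roots are w_k = w^k with w = e^(2*pi*i/62), and (w^k)^35 = (w^35)^k.
So S = 1 + u + u^2 + ... + u^(61) with u = w^35.
35 = 0*62 + 35, so 35 is not a multiple of 62: u = w^35 ≠ 1 (w is a primitive 62th root), while u^62 = (w^62)^35 = 1.
Geometric series: S = (1 - u^62)/(1 - u) = (1 - 1)/(1 - u) = 0

S = 0


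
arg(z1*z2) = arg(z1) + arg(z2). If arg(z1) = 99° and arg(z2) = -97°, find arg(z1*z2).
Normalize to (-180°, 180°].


arg(z1*z2) = 99° - 97° = 2°
Normalized to (-180°, 180°]: 2°

2°


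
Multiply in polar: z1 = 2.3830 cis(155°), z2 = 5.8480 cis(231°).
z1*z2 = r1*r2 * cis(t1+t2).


r = 2.3830 * 5.8480 = 13.9358
theta = 155° + 231° = 386° = 26° (mod 360)

13.9358 cis(26°)


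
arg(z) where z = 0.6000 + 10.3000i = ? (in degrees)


Re = 0.6, Im = 10.3
arg = atan2(10.3, 0.6) = 86.6661 degrees

arg(z) = 86.6661 degrees


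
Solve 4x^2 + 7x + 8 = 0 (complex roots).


disc = 7^2 - 4*4*8 = 49 - 128 = -79
sqrt(|disc|) = sqrt(79) = 8.8882
Real part = -7/(2*4) = -0.8750
Imag part = 8.8882/(2*4) = 1.1110

-0.8750 ± 1.1110i


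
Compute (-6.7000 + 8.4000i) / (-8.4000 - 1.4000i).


Conjugate of z2 = -8.4000 + 1.4000i
Numerator: (-6.7000 + 8.4000i)(-8.4000 + 1.4000i) = 44.5200 - 79.9400i
Denominator: (-8.4)^2 + (-1.4)^2 = 72.52
Result = (44.5200 - 79.9400i)/72.52

0.6139 - 1.1023i


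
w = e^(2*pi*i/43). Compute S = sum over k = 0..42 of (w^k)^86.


The roots are w_k = w^k with w = e^(2*pi*i/43), and (w^k)^86 = (w^86)^k.
So S = 1 + u + u^2 + ... + u^(42) with u = w^86.
86 = 2*43 + 0, so 86 is a multiple of 43 and u = (w^43)^2 = 1.
Every one of the 43 terms equals 1: S = 43

S = 43


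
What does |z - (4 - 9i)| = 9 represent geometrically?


|z - z0| = r is a circle with center z0 and radius r.
Center = (4, -9), radius = 9

Circle with center (4, -9) and radius 9


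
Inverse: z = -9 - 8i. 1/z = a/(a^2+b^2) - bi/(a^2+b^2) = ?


|z|^2 = 81+64 = 145
1/z = (-9 + 8i)/145

1/z = -0.0621 + 0.0552i


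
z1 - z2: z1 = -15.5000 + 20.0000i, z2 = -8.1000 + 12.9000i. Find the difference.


Real: -15.5 + 8.1 = -7.4
Imag: 20 - 12.9 = 7.1

-7.4000 + 7.1000i


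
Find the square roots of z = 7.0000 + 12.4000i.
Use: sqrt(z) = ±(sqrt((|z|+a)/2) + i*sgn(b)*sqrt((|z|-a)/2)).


|z| = sqrt(49+153.76) = 14.2394
sqrt((|z|+a)/2) = sqrt((14.2394+7)/2) = sqrt(10.6197) = 3.2588
sqrt((|z|-a)/2) = sqrt((14.2394-7)/2) = sqrt(3.6197) = 1.9025

±(3.2588 + 1.9025i) i.e. 3.2588 + 1.9025i and -3.2588 - 1.9025i


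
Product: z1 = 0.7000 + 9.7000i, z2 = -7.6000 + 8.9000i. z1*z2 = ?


Real = 0.7*(-7.6) - 9.7*8.9 = -5.32 - 86.33 = -91.65
Imag = 0.7*8.9 - (7.6)*9.7 = 6.23 - (73.72) = -67.49

-91.6500 - 67.4900i


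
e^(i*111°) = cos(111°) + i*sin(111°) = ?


cos(111°) = -0.3584
sin(111°) = 0.9336

e^(i*111°) = -0.3584 + 0.9336i


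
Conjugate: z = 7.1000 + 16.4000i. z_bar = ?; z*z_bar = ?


z_bar = 7.1000 - 16.4000i
z*z_bar = 7.1^2 + 16.4^2 = 50.41 + 268.96 = 319.37

z_bar = 7.1000 - 16.4000i, z*z_bar = 319.37


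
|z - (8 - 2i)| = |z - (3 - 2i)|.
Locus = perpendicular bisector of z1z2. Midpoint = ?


Equal distances means the locus is the perpendicular bisector of z1 and z2.
Midpoint = ((8+3)/2, (-2+(-2))/2) = (5.5000, -2.0000)

Perpendicular bisector through (5.5000, -2.0000)


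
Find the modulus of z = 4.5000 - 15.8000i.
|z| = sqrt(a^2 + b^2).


|z| = sqrt(4.5^2 + (-15.8)^2) = sqrt(20.25 + 249.64) = sqrt(269.89) = 16.4283

|z| = 16.4283


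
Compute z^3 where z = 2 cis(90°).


r^3 = 2^3 = 8
n*theta = 3*90° = 270° = 270° (mod 360)
a = 8*cos(270°) = 0
b = 8*sin(270°) = -8.0000

8 cis(270°) = 0 - 8.0000i


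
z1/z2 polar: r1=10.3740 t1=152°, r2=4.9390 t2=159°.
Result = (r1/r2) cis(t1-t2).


r = 10.3740 / 4.9390 = 2.1004
theta = 152° - 159° = -7° = 353° (mod 360)

2.1004 cis(353°)


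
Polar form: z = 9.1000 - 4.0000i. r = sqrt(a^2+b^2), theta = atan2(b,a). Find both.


r = sqrt(82.81+16) = sqrt(98.81) = 9.9403
theta = atan2(-4, 9.1) = -23.7284 degrees

r = 9.9403, theta = -23.7284 degrees


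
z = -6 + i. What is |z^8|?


|z| = sqrt(36+1) = sqrt(37) = 6.0828
|z^8| = |z|^8 = (sqrt(37))^8 = 37^4 = 1874161

|z^8| = 1874161


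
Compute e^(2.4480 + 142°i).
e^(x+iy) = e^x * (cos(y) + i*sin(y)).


e^2.4480 = 11.5652
cos(142°) = -0.78801
sin(142°) = 0.61566
Real = 11.5652*(-0.78801) = -9.1135
Imag = 11.5652*0.61566 = 7.1202

-9.1135 + 7.1202i


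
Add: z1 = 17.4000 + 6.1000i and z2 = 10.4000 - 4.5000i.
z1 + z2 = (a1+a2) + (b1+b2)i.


Real: 17.4 + 10.4 = 27.8
Imag: 6.1 - 4.5 = 1.6

27.8000 + 1.6000i


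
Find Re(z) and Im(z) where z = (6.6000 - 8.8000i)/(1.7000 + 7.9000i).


Multiply by conjugate: (6.6000 - 8.8000i)(1.7000 - 7.9000i) / (1.7^2 + 7.9^2)
Numerator real = 6.6*1.7 - (8.8)*7.9 = -58.3
Numerator imag = -8.8*1.7 - 6.6*7.9 = -67.1
Denominator = 65.3
Re(z) = -58.3/65.3 = -0.8928
Im(z) = -67.1/65.3 = -1.0276

Re(z) = -0.8928, Im(z) = -1.0276


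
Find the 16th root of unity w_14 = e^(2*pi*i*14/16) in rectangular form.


Angle = 360*14/16 = 315°
a = cos(315°) = 0.7071
b = sin(315°) = -0.7071

0.7071 - 0.7071i


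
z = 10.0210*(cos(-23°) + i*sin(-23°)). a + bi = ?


a = 10.0210*cos(-23°) = 10.0210*0.920505 = 9.2244
b = 10.0210*sin(-23°) = 10.0210*(-0.39073) = -3.9155

9.2244 - 3.9155i


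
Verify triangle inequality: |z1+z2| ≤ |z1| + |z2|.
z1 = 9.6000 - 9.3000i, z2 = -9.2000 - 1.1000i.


|z1| = sqrt(9.6^2 + (-9.3)^2) = sqrt(178.65) = 13.3660
|z2| = sqrt((-9.2)^2 + (-1.1)^2) = sqrt(85.85) = 9.2655
z1+z2 = 0.4000 - 10.4000i
|z1+z2| = sqrt(108.32) = 10.4077
|z1|+|z2| = 13.3660 + 9.2655 = 22.6315

|z1+z2| = 10.4077 ≤ |z1|+|z2| = 22.6315 (verified)


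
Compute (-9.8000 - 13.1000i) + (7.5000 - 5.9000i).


Real: -9.8 + 7.5 = -2.3
Imag: -13.1 - 5.9 = -19

-2.3000 - 19.0000i


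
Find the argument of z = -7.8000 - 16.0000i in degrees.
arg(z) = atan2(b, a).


Re = -7.8, Im = -16
arg = atan2(-16, -7.8) = -115.9892 degrees

arg(z) = -115.9892 degrees


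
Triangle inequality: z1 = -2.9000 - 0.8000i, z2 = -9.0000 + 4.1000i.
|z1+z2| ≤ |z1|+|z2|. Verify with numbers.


|z1| = sqrt((-2.9)^2 + (-0.8)^2) = sqrt(9.05) = 3.0083
|z2| = sqrt((-9)^2 + 4.1^2) = sqrt(97.81) = 9.8899
z1+z2 = -11.9000 + 3.3000i
|z1+z2| = sqrt(152.5) = 12.3491
|z1|+|z2| = 3.0083 + 9.8899 = 12.8982

|z1+z2| = 12.3491 ≤ |z1|+|z2| = 12.8982 (verified)


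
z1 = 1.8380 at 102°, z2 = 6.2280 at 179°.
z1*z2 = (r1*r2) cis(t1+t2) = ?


r = 1.8380 * 6.2280 = 11.4471
theta = 102° + 179° = 281° = 281° (mod 360)

11.4471 cis(281°)


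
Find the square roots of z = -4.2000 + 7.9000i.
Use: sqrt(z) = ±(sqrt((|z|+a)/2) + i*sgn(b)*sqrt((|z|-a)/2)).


|z| = sqrt(17.64+62.41) = 8.9471
sqrt((|z|+a)/2) = sqrt((8.9471+(-4.2))/2) = sqrt(2.3735) = 1.5406
sqrt((|z|-a)/2) = sqrt((8.9471-(-4.2))/2) = sqrt(6.5735) = 2.5639

±(1.5406 + 2.5639i) i.e. 1.5406 + 2.5639i and -1.5406 - 2.5639i


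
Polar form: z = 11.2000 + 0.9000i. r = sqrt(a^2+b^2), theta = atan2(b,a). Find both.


r = sqrt(125.44+0.81) = sqrt(126.25) = 11.2361
theta = atan2(0.9, 11.2) = 4.5943 degrees

r = 11.2361, theta = 4.5943 degrees


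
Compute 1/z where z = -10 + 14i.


|z|^2 = 100+196 = 296
1/z = (-10 - 14i)/296

1/z = -0.0338 - 0.0473i


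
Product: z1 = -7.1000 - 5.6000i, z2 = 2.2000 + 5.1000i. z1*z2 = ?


Real = -7.1*2.2 - (-5.6)*5.1 = -15.62 - (-28.56) = 12.94
Imag = -7.1*5.1 + 2.2*(-5.6) = -36.21 - (12.32) = -48.53

12.9400 - 48.5300i


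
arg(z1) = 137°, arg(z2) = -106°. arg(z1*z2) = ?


arg(z1*z2) = 137° - 106° = 31°
Normalized to (-180°, 180°]: 31°

31°


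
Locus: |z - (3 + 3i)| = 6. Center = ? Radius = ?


|z - z0| = r is a circle with center z0 and radius r.
Center = (3, 3), radius = 6

Circle with center (3, 3) and radius 6


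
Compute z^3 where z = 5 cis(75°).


r^3 = 5^3 = 125
n*theta = 3*75° = 225° = 225° (mod 360)
a = 125*cos(225°) = -88.3883
b = 125*sin(225°) = -88.3883

125 cis(225°) = -88.3883 - 88.3883i


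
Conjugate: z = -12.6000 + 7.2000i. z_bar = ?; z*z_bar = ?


z_bar = -12.6000 - 7.2000i
z*z_bar = (-12.6)^2 + 7.2^2 = 158.76 + 51.84 = 210.6

z_bar = -12.6000 - 7.2000i, z*z_bar = 210.6


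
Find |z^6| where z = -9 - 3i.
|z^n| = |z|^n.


|z| = sqrt(81+9) = sqrt(90) = 9.4868
|z^6| = |z|^6 = (sqrt(90))^6 = 90^3 = 729000

|z^6| = 729000


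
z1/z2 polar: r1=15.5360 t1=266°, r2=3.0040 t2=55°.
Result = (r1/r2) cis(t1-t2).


r = 15.5360 / 3.0040 = 5.1718
theta = 266° - 55° = 211° = 211° (mod 360)

5.1718 cis(211°)


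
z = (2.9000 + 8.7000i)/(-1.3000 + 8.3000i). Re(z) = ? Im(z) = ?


Multiply by conjugate: (2.9000 + 8.7000i)(-1.3000 - 8.3000i) / ((-1.3)^2 + 8.3^2)
Numerator real = 2.9*(-1.3) + 8.7*8.3 = 68.44
Numerator imag = 8.7*(-1.3) - 2.9*8.3 = -35.38
Denominator = 70.58
Re(z) = 68.44/70.58 = 0.9697
Im(z) = -35.38/70.58 = -0.5013

Re(z) = 0.9697, Im(z) = -0.5013


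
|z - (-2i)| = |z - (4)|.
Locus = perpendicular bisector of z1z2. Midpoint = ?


Equal distances means the locus is the perpendicular bisector of z1 and z2.
Midpoint = ((0+4)/2, (-2+0)/2) = (2.0000, -1.0000)

Perpendicular bisector through (2.0000, -1.0000)


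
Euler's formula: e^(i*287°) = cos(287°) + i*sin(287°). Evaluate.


cos(287°) = 0.2924
sin(287°) = -0.9563

e^(i*287°) = 0.2924 - 0.9563i


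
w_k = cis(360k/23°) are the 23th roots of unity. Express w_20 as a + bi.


Angle = 360*20/23 = 313.0435°
a = cos(313.0435°) = 0.6826
b = sin(313.0435°) = -0.7308

0.6826 - 0.7308i


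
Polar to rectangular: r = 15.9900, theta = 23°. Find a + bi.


a = 15.9900*cos(23°) = 15.9900*0.920505 = 14.7189
b = 15.9900*sin(23°) = 15.9900*0.39073 = 6.2478

14.7189 + 6.2478i


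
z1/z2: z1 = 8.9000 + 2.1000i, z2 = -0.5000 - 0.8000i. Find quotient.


Conjugate of z2 = -0.5000 + 0.8000i
Numerator: (8.9000 + 2.1000i)(-0.5000 + 0.8000i) = -6.1300 + 6.0700i
Denominator: (-0.5)^2 + (-0.8)^2 = 0.89
Result = (-6.1300 + 6.0700i)/0.89

-6.8876 + 6.8202i


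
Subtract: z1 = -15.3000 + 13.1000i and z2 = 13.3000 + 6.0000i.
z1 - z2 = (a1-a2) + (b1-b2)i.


Real: -15.3 - 13.3 = -28.6
Imag: 13.1 - 6 = 7.1

-28.6000 + 7.1000i


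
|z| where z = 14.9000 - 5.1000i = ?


|z| = sqrt(14.9^2 + (-5.1)^2) = sqrt(222.01 + 26.01) = sqrt(248.02) = 15.7487

|z| = 15.7487


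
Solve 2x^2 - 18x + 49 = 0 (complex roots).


disc = (-18)^2 - 4*2*49 = 324 - 392 = -68
sqrt(|disc|) = sqrt(68) = 8.2462
Real part = 18/(2*2) = 4.5000
Imag part = 8.2462/(2*2) = 2.0616

4.5000 ± 2.0616i


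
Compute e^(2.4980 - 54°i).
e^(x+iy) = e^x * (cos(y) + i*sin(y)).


e^2.4980 = 12.1582
cos(-54°) = 0.587785
sin(-54°) = -0.80902
Real = 12.1582*0.587785 = 7.1464
Imag = 12.1582*(-0.80902) = -9.8362

7.1464 - 9.8362i


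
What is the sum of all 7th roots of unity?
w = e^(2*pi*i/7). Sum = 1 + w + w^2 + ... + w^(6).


The sum of all 7th roots of unity is 0.
Geometric series: (1 - w^7)/(1 - w) = (1-1)/(1-w) = 0 since w^7 = 1, w ≠ 1.
Alternatively: coefficient of z^6 in z^7 - 1 is 0.

0


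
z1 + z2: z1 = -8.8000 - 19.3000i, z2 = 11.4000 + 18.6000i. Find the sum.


Real: -8.8 + 11.4 = 2.6
Imag: -19.3 + 18.6 = -0.7

2.6000 - 0.7000i


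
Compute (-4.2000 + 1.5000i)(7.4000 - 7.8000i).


Real = -4.2*7.4 - 1.5*(-7.8) = -31.08 - (-11.7) = -19.38
Imag = -4.2*(-7.8) + 7.4*1.5 = 32.76 + 11.1 = 43.86

-19.3800 + 43.8600i


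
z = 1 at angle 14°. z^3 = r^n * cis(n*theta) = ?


r^3 = 1^3 = 1
n*theta = 3*14° = 42° = 42° (mod 360)
a = 1*cos(42°) = 0.7431
b = 1*sin(42°) = 0.6691

1 cis(42°) = 0.7431 + 0.6691i


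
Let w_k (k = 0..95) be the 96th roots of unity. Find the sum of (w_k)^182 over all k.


The roots are w_k = w^k with w = e^(2*pi*i/96), and (w^k)^182 = (w^182)^k.
So S = 1 + u + u^2 + ... + u^(95) with u = w^182.
182 = 1*96 + 86, so 182 is not a multiple of 96: u = (w^96)^1 * w^86 = w^86 ≠ 1 (w is a primitive 96th root), while u^96 = (w^96)^182 = 1.
Geometric series: S = (1 - u^96)/(1 - u) = (1 - 1)/(1 - u) = 0

S = 0


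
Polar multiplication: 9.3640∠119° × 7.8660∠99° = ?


r = 9.3640 * 7.8660 = 73.6572
theta = 119° + 99° = 218° = 218° (mod 360)

73.6572 cis(218°)


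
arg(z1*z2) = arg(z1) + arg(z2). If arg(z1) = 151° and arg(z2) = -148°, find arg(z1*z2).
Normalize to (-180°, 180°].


arg(z1*z2) = 151° - 148° = 3°
Normalized to (-180°, 180°]: 3°

3°


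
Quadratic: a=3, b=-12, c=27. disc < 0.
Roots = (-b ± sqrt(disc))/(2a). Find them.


disc = (-12)^2 - 4*3*27 = 144 - 324 = -180
sqrt(|disc|) = sqrt(180) = 13.4164
Real part = 12/(2*3) = 2.0000
Imag part = 13.4164/(2*3) = 2.2361

2.0000 ± 2.2361i


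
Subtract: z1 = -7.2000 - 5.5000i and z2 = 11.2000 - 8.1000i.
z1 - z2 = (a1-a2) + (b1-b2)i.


Real: -7.2 - 11.2 = -18.4
Imag: -5.5 + 8.1 = 2.6

-18.4000 + 2.6000i


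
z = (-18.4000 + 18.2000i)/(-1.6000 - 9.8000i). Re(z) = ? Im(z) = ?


Multiply by conjugate: (-18.4000 + 18.2000i)(-1.6000 + 9.8000i) / ((-1.6)^2 + (-9.8)^2)
Numerator real = -18.4*(-1.6) + 18.2*(-9.8) = -148.92
Numerator imag = 18.2*(-1.6) - (-18.4)*(-9.8) = -209.44
Denominator = 98.6
Re(z) = -148.92/98.6 = -1.5103
Im(z) = -209.44/98.6 = -2.1241

Re(z) = -1.5103, Im(z) = -2.1241


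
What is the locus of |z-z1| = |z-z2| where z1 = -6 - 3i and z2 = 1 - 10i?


Equal distances means the locus is the perpendicular bisector of z1 and z2.
Midpoint = ((-6+1)/2, (-3+(-10))/2) = (-2.5000, -6.5000)

Perpendicular bisector through (-2.5000, -6.5000)


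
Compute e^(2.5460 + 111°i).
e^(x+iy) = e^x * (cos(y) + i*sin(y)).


e^2.5460 = 12.7560
cos(111°) = -0.358368
sin(111°) = 0.93358
Real = 12.7560*(-0.358368) = -4.5713
Imag = 12.7560*0.93358 = 11.9087

-4.5713 + 11.9087i


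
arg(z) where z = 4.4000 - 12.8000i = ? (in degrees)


Re = 4.4, Im = -12.8
arg = atan2(-12.8, 4.4) = -71.0296 degrees

arg(z) = -71.0296 degrees


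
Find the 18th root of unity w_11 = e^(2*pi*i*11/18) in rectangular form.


Angle = 360*11/18 = 220°
a = cos(220°) = -0.7660
b = sin(220°) = -0.6428

-0.7660 - 0.6428i


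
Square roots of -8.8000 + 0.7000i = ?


|z| = sqrt(77.44+0.49) = 8.8278
sqrt((|z|+a)/2) = sqrt((8.8278+(-8.8))/2) = sqrt(0.0139) = 0.1179
sqrt((|z|-a)/2) = sqrt((8.8278-(-8.8))/2) = sqrt(8.8139) = 2.9688

±(0.1179 + 2.9688i) i.e. 0.1179 + 2.9688i and -0.1179 - 2.9688i


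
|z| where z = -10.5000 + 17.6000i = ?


|z| = sqrt((-10.5)^2 + 17.6^2) = sqrt(110.25 + 309.76) = sqrt(420.01) = 20.4941

|z| = 20.4941


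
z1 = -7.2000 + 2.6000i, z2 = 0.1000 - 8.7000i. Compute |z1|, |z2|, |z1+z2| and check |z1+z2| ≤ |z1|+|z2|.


|z1| = sqrt((-7.2)^2 + 2.6^2) = sqrt(58.6) = 7.6551
|z2| = sqrt(0.1^2 + (-8.7)^2) = sqrt(75.7) = 8.7006
z1+z2 = -7.1000 - 6.1000i
|z1+z2| = sqrt(87.62) = 9.3606
|z1|+|z2| = 7.6551 + 8.7006 = 16.3557

|z1+z2| = 9.3606 ≤ |z1|+|z2| = 16.3557 (verified)


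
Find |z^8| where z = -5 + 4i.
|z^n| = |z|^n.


|z| = sqrt(25+16) = sqrt(41) = 6.4031
|z^8| = |z|^8 = (sqrt(41))^8 = 41^4 = 2825761

|z^8| = 2825761


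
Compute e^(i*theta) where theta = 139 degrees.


cos(139°) = -0.7547
sin(139°) = 0.6561

e^(i*139°) = -0.7547 + 0.6561i


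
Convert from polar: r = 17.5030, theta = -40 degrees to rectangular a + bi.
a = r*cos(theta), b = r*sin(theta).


a = 17.5030*cos(-40°) = 17.5030*0.766044 = 13.4081
b = 17.5030*sin(-40°) = 17.5030*(-0.642788) = -11.2507

13.4081 - 11.2507i


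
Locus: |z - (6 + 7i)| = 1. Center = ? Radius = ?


|z - z0| = r is a circle with center z0 and radius r.
Center = (6, 7), radius = 1

Circle with center (6, 7) and radius 1


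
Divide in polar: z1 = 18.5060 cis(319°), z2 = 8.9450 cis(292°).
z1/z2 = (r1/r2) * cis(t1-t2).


r = 18.5060 / 8.9450 = 2.0689
theta = 319° - 292° = 27° = 27° (mod 360)

2.0689 cis(27°)


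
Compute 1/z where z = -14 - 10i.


|z|^2 = 196+100 = 296
1/z = (-14 + 10i)/296

1/z = -0.0473 + 0.0338i


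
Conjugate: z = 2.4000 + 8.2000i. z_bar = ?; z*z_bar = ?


z_bar = 2.4000 - 8.2000i
z*z_bar = 2.4^2 + 8.2^2 = 5.76 + 67.24 = 73

z_bar = 2.4000 - 8.2000i, z*z_bar = 73


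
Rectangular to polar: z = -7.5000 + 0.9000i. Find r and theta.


r = sqrt(56.25+0.81) = sqrt(57.06) = 7.5538
theta = atan2(0.9, -7.5) = 173.1572 degrees

r = 7.5538, theta = 173.1572 degrees


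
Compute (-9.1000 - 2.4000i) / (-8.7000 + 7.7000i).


Conjugate of z2 = -8.7000 - 7.7000i
Numerator: (-9.1000 - 2.4000i)(-8.7000 - 7.7000i) = 60.6900 + 90.9500i
Denominator: (-8.7)^2 + 7.7^2 = 134.98
Result = (60.6900 + 90.9500i)/134.98

0.4496 + 0.6738i


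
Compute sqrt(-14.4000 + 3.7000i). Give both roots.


|z| = sqrt(207.36+13.69) = 14.8678
sqrt((|z|+a)/2) = sqrt((14.8678+(-14.4))/2) = sqrt(0.2339) = 0.4836
sqrt((|z|-a)/2) = sqrt((14.8678-(-14.4))/2) = sqrt(14.6339) = 3.8254

±(0.4836 + 3.8254i) i.e. 0.4836 + 3.8254i and -0.4836 - 3.8254i


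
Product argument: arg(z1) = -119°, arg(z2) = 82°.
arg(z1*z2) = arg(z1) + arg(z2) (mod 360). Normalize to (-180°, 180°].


arg(z1*z2) = -119° + 82° = -37°
Normalized to (-180°, 180°]: -37°

-37°


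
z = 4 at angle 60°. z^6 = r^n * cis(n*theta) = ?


r^6 = 4^6 = 4096
n*theta = 6*60° = 360° = 0° (mod 360)
a = 4096*cos(0°) = 4096.0000
b = 4096*sin(0°) = 0

4096 cis(0°) = 4096.0000 + 0i


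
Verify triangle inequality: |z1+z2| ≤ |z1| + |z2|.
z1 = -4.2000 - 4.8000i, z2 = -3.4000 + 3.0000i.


|z1| = sqrt((-4.2)^2 + (-4.8)^2) = sqrt(40.68) = 6.3781
|z2| = sqrt((-3.4)^2 + 3^2) = sqrt(20.56) = 4.5343
z1+z2 = -7.6000 - 1.8000i
|z1+z2| = sqrt(61) = 7.8102
|z1|+|z2| = 6.3781 + 4.5343 = 10.9124

|z1+z2| = 7.8102 ≤ |z1|+|z2| = 10.9124 (verified)


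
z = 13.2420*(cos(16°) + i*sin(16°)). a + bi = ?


a = 13.2420*cos(16°) = 13.2420*0.96126 = 12.7290
b = 13.2420*sin(16°) = 13.2420*0.27564 = 3.6500

12.7290 + 3.6500i


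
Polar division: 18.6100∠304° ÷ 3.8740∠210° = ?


r = 18.6100 / 3.8740 = 4.8038
theta = 304° - 210° = 94° = 94° (mod 360)

4.8038 cis(94°)


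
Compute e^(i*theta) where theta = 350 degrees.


cos(350°) = 0.9848
sin(350°) = -0.1736

e^(i*350°) = 0.9848 - 0.1736i


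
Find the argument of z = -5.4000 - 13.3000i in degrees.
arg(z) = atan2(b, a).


Re = -5.4, Im = -13.3
arg = atan2(-13.3, -5.4) = -112.0979 degrees

arg(z) = -112.0979 degrees


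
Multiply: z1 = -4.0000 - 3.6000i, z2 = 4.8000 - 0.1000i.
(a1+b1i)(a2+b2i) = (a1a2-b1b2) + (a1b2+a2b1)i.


Real = -4*4.8 - (-3.6)*(-0.1) = -19.2 - 0.36 = -19.56
Imag = -4*(-0.1) + 4.8*(-3.6) = 0.4 - (17.28) = -16.88

-19.5600 - 16.8800i


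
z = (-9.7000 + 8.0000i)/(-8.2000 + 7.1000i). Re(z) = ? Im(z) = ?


Multiply by conjugate: (-9.7000 + 8.0000i)(-8.2000 - 7.1000i) / ((-8.2)^2 + 7.1^2)
Numerator real = -9.7*(-8.2) + 8*7.1 = 136.34
Numerator imag = 8*(-8.2) - (-9.7)*7.1 = 3.27
Denominator = 117.65
Re(z) = 136.34/117.65 = 1.1589
Im(z) = 3.27/117.65 = 0.0278

Re(z) = 1.1589, Im(z) = 0.0278


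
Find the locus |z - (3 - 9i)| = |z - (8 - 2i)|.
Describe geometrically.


Equal distances means the locus is the perpendicular bisector of z1 and z2.
Midpoint = ((3+8)/2, (-9+(-2))/2) = (5.5000, -5.5000)

Perpendicular bisector through (5.5000, -5.5000)


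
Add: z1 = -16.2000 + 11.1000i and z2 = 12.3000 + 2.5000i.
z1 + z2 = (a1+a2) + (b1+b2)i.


Real: -16.2 + 12.3 = -3.9
Imag: 11.1 + 2.5 = 13.6

-3.9000 + 13.6000i


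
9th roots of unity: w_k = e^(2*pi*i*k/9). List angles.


The 9th roots of unity are cis(360k/9°) for k=0..8
Angle step = 360/9 = 40°
Primitive root: cis(40°)
Primitive root = 0.7660 + 0.6428i

9 roots at angles: 0°, 40°, 80°, 120°, 160°, 200°, 240°, 280°, 320°


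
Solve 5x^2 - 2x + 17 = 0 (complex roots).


disc = (-2)^2 - 4*5*17 = 4 - 340 = -336
sqrt(|disc|) = sqrt(336) = 18.3303
Real part = 2/(2*5) = 0.2000
Imag part = 18.3303/(2*5) = 1.8330

0.2000 ± 1.8330i


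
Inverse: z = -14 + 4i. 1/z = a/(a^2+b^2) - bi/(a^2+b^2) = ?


|z|^2 = 196+16 = 212
1/z = (-14 - 4i)/212

1/z = -0.0660 - 0.0189i


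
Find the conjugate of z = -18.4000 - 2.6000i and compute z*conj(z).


z_bar = -18.4000 + 2.6000i
z*z_bar = (-18.4)^2 + (-2.6)^2 = 338.56 + 6.76 = 345.32

z_bar = -18.4000 + 2.6000i, z*z_bar = 345.32


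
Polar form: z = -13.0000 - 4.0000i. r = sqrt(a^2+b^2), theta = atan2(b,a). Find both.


r = sqrt(169+16) = sqrt(185) = 13.6015
theta = atan2(-4, -13) = -162.8973 degrees

r = 13.6015, theta = -162.8973 degrees


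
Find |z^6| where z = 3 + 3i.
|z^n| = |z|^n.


|z| = sqrt(9+9) = sqrt(18) = 4.2426
|z^6| = |z|^6 = (sqrt(18))^6 = 18^3 = 5832

|z^6| = 5832


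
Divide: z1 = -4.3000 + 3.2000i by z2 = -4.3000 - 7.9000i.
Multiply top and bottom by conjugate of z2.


Conjugate of z2 = -4.3000 + 7.9000i
Numerator: (-4.3000 + 3.2000i)(-4.3000 + 7.9000i) = -6.7900 - 47.7300i
Denominator: (-4.3)^2 + (-7.9)^2 = 80.9
Result = (-6.7900 - 47.7300i)/80.9

-0.0839 - 0.5900i


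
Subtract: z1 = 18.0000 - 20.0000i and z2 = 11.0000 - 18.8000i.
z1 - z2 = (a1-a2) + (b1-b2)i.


Real: 18 - 11 = 7
Imag: -20 + 18.8 = -1.2

7.0000 - 1.2000i


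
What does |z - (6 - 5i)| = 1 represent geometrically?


|z - z0| = r is a circle with center z0 and radius r.
Center = (6, -5), radius = 1

Circle with center (6, -5) and radius 1


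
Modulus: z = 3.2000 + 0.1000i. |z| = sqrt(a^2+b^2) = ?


|z| = sqrt(3.2^2 + 0.1^2) = sqrt(10.24 + 0.01) = sqrt(10.25) = 3.2016

|z| = 3.2016


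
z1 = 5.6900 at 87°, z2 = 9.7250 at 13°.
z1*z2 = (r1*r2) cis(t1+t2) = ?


r = 5.6900 * 9.7250 = 55.3353
theta = 87° + 13° = 100° = 100° (mod 360)

55.3353 cis(100°)


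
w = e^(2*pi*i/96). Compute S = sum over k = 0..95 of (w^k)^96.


The roots are w_k = w^k with w = e^(2*pi*i/96), and (w^k)^96 = (w^96)^k.
So S = 1 + u + u^2 + ... + u^(95) with u = w^96.
96 = 1*96 + 0, so 96 is a multiple of 96 and u = (w^96)^1 = 1.
Every one of the 96 terms equals 1: S = 96

S = 96


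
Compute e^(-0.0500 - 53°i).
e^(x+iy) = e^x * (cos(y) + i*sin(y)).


e^-0.0500 = 0.9512
cos(-53°) = 0.60182
sin(-53°) = -0.79864
Real = 0.9512*0.60182 = 0.5725
Imag = 0.9512*(-0.79864) = -0.7597

0.5725 - 0.7597i


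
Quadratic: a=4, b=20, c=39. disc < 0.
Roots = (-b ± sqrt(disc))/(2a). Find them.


disc = 20^2 - 4*4*39 = 400 - 624 = -224
sqrt(|disc|) = sqrt(224) = 14.9666
Real part = -20/(2*4) = -2.5000
Imag part = 14.9666/(2*4) = 1.8708

-2.5000 ± 1.8708i
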